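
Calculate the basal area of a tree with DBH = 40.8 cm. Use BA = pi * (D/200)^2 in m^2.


D/200 = 40.8/200 = 0.204 m
(D/200)^2 = 0.204^2 = 0.041616
BA = 3.141593 * 0.041616 = 0.130741 ≈ 0.1307 m^2

0.1307 m^2


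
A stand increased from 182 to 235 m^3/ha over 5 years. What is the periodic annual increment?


PAI = (V2 - V1) / period = (235 - 182) / 5 = 53 / 5 = 10.60 m^3/ha/yr

10.60 m^3/ha/yr


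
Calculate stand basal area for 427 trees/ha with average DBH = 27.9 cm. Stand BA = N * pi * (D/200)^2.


(D/200)^2 = (27.9/200)^2 = 0.1395^2 = 0.01946025
Individual BA = 3.141593 * 0.01946025 = 0.0611362 m^2
Stand BA = 427 * 0.0611362 = 26.1052 ≈ 26.11 m^2/ha

26.11 m^2/ha


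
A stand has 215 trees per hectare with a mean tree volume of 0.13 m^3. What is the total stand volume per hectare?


V_stand = 215 * 0.13 = 27.95 ≈ 28.0 m^3/ha

28.0 m^3/ha


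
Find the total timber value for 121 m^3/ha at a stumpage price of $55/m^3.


Value = 121 * 55 = $6655/ha

$6655/ha


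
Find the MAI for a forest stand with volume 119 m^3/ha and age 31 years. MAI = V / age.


MAI = 119 / 31 = 3.8387 ≈ 3.84 m^3/ha/yr

3.84 m^3/ha/yr


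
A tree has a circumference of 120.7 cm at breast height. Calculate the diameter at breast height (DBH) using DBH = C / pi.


DBH = C / pi = 120.7 / 3.141593 = 38.4200 ≈ 38.42 cm

38.42 cm


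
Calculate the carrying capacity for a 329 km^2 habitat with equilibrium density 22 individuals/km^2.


K = 22 * 329 = 7238 individuals

7238 individuals


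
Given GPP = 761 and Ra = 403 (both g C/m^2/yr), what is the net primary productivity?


NPP = GPP - Ra = 761 - 403 = 358 g C/m^2/yr

358 g C/m^2/yr


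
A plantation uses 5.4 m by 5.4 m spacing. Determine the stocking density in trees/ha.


N = 10000 / 5.4^2 = 10000 / 29.16 = 342.936 ≈ 343 trees/ha

343 trees/ha


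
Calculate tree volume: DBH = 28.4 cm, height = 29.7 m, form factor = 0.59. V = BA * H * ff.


(D/200)^2 = (28.4/200)^2 = 0.142^2 = 0.020164
BA = 3.141593 * 0.020164 = 0.0633471 m^2
V = 0.0633471 * 29.7 * 0.59 = 1.11003 ≈ 1.110 m^3

1.110 m^3


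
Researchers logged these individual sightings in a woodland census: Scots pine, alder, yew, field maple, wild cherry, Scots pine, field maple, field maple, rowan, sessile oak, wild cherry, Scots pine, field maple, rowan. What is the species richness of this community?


Total individuals logged = 14
Distinct species (count of individuals): Scots pine (3), alder (1), yew (1), field maple (4), wild cherry (2), rowan (2), sessile oak (1)
Species richness = number of distinct species = 7

7


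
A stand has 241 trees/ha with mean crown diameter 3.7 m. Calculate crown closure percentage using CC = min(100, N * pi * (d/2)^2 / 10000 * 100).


(d/2)^2 = (3.7/2)^2 = 1.85^2 = 3.4225
Crown area = 3.141593 * 3.4225 = 10.7521 m^2
N * area / 10000 * 100 = 241 * 10.7521 / 10000 * 100 = 25.9126
CC = min(100, 25.9126) = 25.9126 ≈ 25.9%

25.9%


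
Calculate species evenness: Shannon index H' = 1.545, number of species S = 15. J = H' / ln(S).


ln(15) = 2.70805
J = H' / ln(S) = 1.545 / 2.70805 = 0.570521 ≈ 0.5705

0.5705


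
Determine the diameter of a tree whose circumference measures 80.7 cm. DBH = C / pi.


DBH = C / pi = 80.7 / 3.141593 = 25.6876 ≈ 25.69 cm

25.69 cm


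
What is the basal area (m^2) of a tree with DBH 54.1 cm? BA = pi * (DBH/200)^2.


D/200 = 54.1/200 = 0.2705 m
(D/200)^2 = 0.2705^2 = 0.07317025
BA = 3.141593 * 0.07317025 = 0.229871 ≈ 0.2299 m^2

0.2299 m^2


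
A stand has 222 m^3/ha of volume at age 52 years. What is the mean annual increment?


MAI = 222 / 52 = 4.2692 ≈ 4.27 m^3/ha/yr

4.27 m^3/ha/yr


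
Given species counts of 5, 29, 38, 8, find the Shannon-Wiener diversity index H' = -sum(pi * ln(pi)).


Total N = 5 + 29 + 38 + 8 = 80
Per-species terms:
  p = 5/80 = 0.062500; ln(p) = -2.772589; p*ln(p) = 0.062500 * (-2.772589) = -0.173287
  p = 29/80 = 0.362500; ln(p) = -1.014731; p*ln(p) = 0.362500 * (-1.014731) = -0.367840
  p = 38/80 = 0.475000; ln(p) = -0.744440; p*ln(p) = 0.475000 * (-0.744440) = -0.353609
  p = 8/80 = 0.100000; ln(p) = -2.302585; p*ln(p) = 0.100000 * (-2.302585) = -0.230259
sum(p*ln(p)) = (-0.173287) + (-0.367840) + (-0.353609) + (-0.230259) = -1.124995
H' = -(-1.124995) = 1.124995 ≈ 1.1250

1.1250


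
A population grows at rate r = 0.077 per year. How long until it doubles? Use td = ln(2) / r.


td = ln(2) / 0.077 = 0.693147 / 0.077 = 9.00191 ≈ 9.0 years

9.0 years


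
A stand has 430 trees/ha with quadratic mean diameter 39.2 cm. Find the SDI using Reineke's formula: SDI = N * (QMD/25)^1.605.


QMD/25 = 39.2/25 = 1.568
(1.568)^1.605 = exp(1.605 * ln(1.568)) = exp(1.605 * 0.449801) = exp(0.721931) = 2.05840
SDI = 430 * 2.05840 = 885.112 ≈ 885

885


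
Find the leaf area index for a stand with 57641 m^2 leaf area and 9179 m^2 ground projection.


LAI = 57641 / 9179 = 6.2797 ≈ 6.28

6.28


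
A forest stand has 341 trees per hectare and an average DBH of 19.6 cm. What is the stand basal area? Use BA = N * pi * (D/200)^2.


(D/200)^2 = (19.6/200)^2 = 0.098^2 = 0.009604
Individual BA = 3.141593 * 0.009604 = 0.0301719 m^2
Stand BA = 341 * 0.0301719 = 10.2886 ≈ 10.29 m^2/ha

10.29 m^2/ha


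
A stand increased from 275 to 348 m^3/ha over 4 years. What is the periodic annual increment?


PAI = (V2 - V1) / period = (348 - 275) / 4 = 73 / 4 = 18.25 m^3/ha/yr

18.25 m^3/ha/yr


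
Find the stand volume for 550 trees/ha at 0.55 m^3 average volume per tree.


V_stand = 550 * 0.55 = 302.5 m^3/ha

302.5 m^3/ha


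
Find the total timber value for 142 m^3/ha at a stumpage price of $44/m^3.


Value = 142 * 44 = $6248/ha

$6248/ha


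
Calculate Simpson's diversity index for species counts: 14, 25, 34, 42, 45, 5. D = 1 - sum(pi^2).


Total N = 14 + 25 + 34 + 42 + 45 + 5 = 165
Per-species terms:
  p = 14/165 = 0.084848; p^2 = 0.084848^2 = 0.007199
  p = 25/165 = 0.151515; p^2 = 0.151515^2 = 0.022957
  p = 34/165 = 0.206061; p^2 = 0.206061^2 = 0.042461
  p = 42/165 = 0.254545; p^2 = 0.254545^2 = 0.064793
  p = 45/165 = 0.272727; p^2 = 0.272727^2 = 0.074380
  p = 5/165 = 0.030303; p^2 = 0.030303^2 = 0.000918
sum(p^2) = 0.007199 + 0.022957 + 0.042461 + 0.064793 + 0.074380 + 0.000918 = 0.212708
D = 1 - 0.212708 = 0.787292 ≈ 0.7873

0.7873


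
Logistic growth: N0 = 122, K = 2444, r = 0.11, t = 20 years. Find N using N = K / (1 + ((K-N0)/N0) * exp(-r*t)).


(K - N0)/N0 = (2444 - 122)/122 = 2322/122 = 19.0328
r*t = 0.11 * 20 = 2.2; exp(-2.2) = 0.110803
19.0328 * 0.110803 = 2.10889
1 + 2.10889 = 3.10889
N = 2444 / 3.10889 = 786.133 ≈ 786

786


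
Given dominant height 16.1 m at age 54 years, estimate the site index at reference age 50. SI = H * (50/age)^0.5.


50/54 = 0.925926
(0.925926)^0.5 = 0.962250
SI = 16.1 * 0.962250 = 15.4922 ≈ 15.5 m

15.5 m


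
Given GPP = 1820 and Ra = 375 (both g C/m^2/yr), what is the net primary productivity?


NPP = GPP - Ra = 1820 - 375 = 1445 g C/m^2/yr

1445 g C/m^2/yr


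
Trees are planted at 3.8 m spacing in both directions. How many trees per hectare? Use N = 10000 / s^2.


N = 10000 / 3.8^2 = 10000 / 14.44 = 692.521 ≈ 693 trees/ha

693 trees/ha


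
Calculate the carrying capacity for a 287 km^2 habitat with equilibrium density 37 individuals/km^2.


K = 37 * 287 = 10619 individuals

10619 individuals


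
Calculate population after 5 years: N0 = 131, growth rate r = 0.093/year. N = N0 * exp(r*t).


r*t = 0.093 * 5 = 0.465
exp(0.465) = 1.59201
N = 131 * 1.59201 = 208.553 ≈ 209

209


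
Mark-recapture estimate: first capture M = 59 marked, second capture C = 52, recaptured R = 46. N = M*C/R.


N = M * C / R = 59 * 52 / 46 = 3068 / 46 = 66.70 ≈ 67

67 individuals


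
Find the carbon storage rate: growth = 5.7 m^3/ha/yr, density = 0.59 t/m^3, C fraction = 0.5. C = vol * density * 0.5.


C = 5.7 * 0.59 * 0.5 = 1.6815 ≈ 1.68 t C/ha/yr

1.68 t C/ha/yr


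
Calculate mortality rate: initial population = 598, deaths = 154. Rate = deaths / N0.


Mortality rate = 154 / 598 = 0.257525 ≈ 0.2575

0.2575


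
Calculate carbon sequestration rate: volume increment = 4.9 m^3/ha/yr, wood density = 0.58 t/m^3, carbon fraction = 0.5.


C = 4.9 * 0.58 * 0.5 = 1.421 ≈ 1.42 t C/ha/yr

1.42 t C/ha/yr


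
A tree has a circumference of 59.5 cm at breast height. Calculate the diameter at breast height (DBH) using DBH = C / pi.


DBH = C / pi = 59.5 / 3.141593 = 18.9394 ≈ 18.94 cm

18.94 cm


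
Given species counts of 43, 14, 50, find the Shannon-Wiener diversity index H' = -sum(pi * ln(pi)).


Total N = 43 + 14 + 50 = 107
Per-species terms:
  p = 43/107 = 0.401869; ln(p) = -0.911629; p*ln(p) = 0.401869 * (-0.911629) = -0.366355
  p = 14/107 = 0.130841; ln(p) = -2.033772; p*ln(p) = 0.130841 * (-2.033772) = -0.266101
  p = 50/107 = 0.467290; ln(p) = -0.760805; p*ln(p) = 0.467290 * (-0.760805) = -0.355517
sum(p*ln(p)) = (-0.366355) + (-0.266101) + (-0.355517) = -0.987973
H' = -(-0.987973) = 0.987973 ≈ 0.9880

0.9880


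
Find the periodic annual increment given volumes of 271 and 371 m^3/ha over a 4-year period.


PAI = (V2 - V1) / period = (371 - 271) / 4 = 100 / 4 = 25.00 m^3/ha/yr

25.00 m^3/ha/yr


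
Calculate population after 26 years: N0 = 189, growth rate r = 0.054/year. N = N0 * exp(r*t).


r*t = 0.054 * 26 = 1.404
exp(1.404) = 4.07145
N = 189 * 4.07145 = 769.504 ≈ 770

770


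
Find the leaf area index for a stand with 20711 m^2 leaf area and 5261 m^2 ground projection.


LAI = 20711 / 5261 = 3.9367 ≈ 3.94

3.94


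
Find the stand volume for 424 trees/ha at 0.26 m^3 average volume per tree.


V_stand = 424 * 0.26 = 110.24 ≈ 110.2 m^3/ha

110.2 m^3/ha


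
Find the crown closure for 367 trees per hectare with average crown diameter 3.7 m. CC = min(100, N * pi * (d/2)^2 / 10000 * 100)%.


(d/2)^2 = (3.7/2)^2 = 1.85^2 = 3.4225
Crown area = 3.141593 * 3.4225 = 10.7521 m^2
N * area / 10000 * 100 = 367 * 10.7521 / 10000 * 100 = 39.4602
CC = min(100, 39.4602) = 39.4602 ≈ 39.5%

39.5%


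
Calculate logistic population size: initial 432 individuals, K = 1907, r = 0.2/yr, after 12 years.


(K - N0)/N0 = (1907 - 432)/432 = 1475/432 = 3.41435
r*t = 0.2 * 12 = 2.4; exp(-2.4) = 0.0907180
3.41435 * 0.0907180 = 0.309743
1 + 0.309743 = 1.30974
N = 1907 / 1.30974 = 1456.01 ≈ 1456

1456


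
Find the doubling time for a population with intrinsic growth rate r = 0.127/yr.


td = ln(2) / 0.127 = 0.693147 / 0.127 = 5.45785 ≈ 5.5 years

5.5 years


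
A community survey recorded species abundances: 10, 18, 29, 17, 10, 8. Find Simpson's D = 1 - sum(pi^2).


Total N = 10 + 18 + 29 + 17 + 10 + 8 = 92
Per-species terms:
  p = 10/92 = 0.108696; p^2 = 0.108696^2 = 0.011815
  p = 18/92 = 0.195652; p^2 = 0.195652^2 = 0.038280
  p = 29/92 = 0.315217; p^2 = 0.315217^2 = 0.099362
  p = 17/92 = 0.184783; p^2 = 0.184783^2 = 0.034145
  p = 10/92 = 0.108696; p^2 = 0.108696^2 = 0.011815
  p = 8/92 = 0.086957; p^2 = 0.086957^2 = 0.007562
sum(p^2) = 0.011815 + 0.038280 + 0.099362 + 0.034145 + 0.011815 + 0.007562 = 0.202979
D = 1 - 0.202979 = 0.797021 ≈ 0.7970

0.7970


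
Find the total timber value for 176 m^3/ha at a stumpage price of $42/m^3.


Value = 176 * 42 = $7392/ha

$7392/ha


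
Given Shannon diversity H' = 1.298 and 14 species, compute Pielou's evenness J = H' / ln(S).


ln(14) = 2.63906
J = H' / ln(S) = 1.298 / 2.63906 = 0.491842 ≈ 0.4918

0.4918


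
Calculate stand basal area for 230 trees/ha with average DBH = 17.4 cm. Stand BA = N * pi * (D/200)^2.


(D/200)^2 = (17.4/200)^2 = 0.087^2 = 0.007569
Individual BA = 3.141593 * 0.007569 = 0.0237787 m^2
Stand BA = 230 * 0.0237787 = 5.46910 ≈ 5.47 m^2/ha

5.47 m^2/ha


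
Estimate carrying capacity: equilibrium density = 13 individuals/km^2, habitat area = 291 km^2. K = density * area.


K = 13 * 291 = 3783 individuals

3783 individuals


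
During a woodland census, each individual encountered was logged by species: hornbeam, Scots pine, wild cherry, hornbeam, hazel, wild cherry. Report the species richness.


Total individuals logged = 6
Distinct species (count of individuals): hornbeam (2), Scots pine (1), wild cherry (2), hazel (1)
Species richness = number of distinct species = 4

4


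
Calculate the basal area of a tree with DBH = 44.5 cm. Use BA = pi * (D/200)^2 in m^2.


D/200 = 44.5/200 = 0.2225 m
(D/200)^2 = 0.2225^2 = 0.04950625
BA = 3.141593 * 0.04950625 = 0.155528 ≈ 0.1555 m^2

0.1555 m^2


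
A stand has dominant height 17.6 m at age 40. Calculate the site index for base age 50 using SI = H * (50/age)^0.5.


50/40 = 1.25000
(1.25000)^0.5 = 1.11803
SI = 17.6 * 1.11803 = 19.6773 ≈ 19.7 m

19.7 m


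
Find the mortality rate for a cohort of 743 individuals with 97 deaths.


Mortality rate = 97 / 743 = 0.130552 ≈ 0.1306

0.1306


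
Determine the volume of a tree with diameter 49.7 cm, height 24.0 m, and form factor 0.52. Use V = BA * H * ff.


(D/200)^2 = (49.7/200)^2 = 0.2485^2 = 0.06175225
BA = 3.141593 * 0.06175225 = 0.194000 m^2
V = 0.194000 * 24.0 * 0.52 = 2.42112 ≈ 2.421 m^3

2.421 m^3


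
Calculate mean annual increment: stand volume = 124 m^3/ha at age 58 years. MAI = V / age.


MAI = 124 / 58 = 2.1379 ≈ 2.14 m^3/ha/yr

2.14 m^3/ha/yr


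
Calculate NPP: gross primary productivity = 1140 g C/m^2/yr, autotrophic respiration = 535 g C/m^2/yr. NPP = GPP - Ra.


NPP = GPP - Ra = 1140 - 535 = 605 g C/m^2/yr

605 g C/m^2/yr


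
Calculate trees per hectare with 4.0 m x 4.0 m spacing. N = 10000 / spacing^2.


N = 10000 / 4.0^2 = 10000 / 16 = 625.000 ≈ 625 trees/ha

625 trees/ha


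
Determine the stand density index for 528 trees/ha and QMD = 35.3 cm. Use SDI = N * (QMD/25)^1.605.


QMD/25 = 35.3/25 = 1.412
(1.412)^1.605 = exp(1.605 * ln(1.412)) = exp(1.605 * 0.345007) = exp(0.553736) = 1.73974
SDI = 528 * 1.73974 = 918.583 ≈ 919

919


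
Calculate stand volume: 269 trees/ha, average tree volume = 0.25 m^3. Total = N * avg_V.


V_stand = 269 * 0.25 = 67.25 ≈ 67.3 m^3/ha

67.3 m^3/ha


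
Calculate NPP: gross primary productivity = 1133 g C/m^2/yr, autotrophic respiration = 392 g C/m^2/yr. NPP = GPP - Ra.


NPP = GPP - Ra = 1133 - 392 = 741 g C/m^2/yr

741 g C/m^2/yr


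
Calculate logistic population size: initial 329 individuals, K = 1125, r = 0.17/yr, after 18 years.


(K - N0)/N0 = (1125 - 329)/329 = 796/329 = 2.41945
r*t = 0.17 * 18 = 3.06; exp(-3.06) = 0.0468877
2.41945 * 0.0468877 = 0.113442
1 + 0.113442 = 1.11344
N = 1125 / 1.11344 = 1010.38 ≈ 1010

1010


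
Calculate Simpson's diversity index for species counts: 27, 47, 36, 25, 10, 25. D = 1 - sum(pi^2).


Total N = 27 + 47 + 36 + 25 + 10 + 25 = 170
Per-species terms:
  p = 27/170 = 0.158824; p^2 = 0.158824^2 = 0.025225
  p = 47/170 = 0.276471; p^2 = 0.276471^2 = 0.076436
  p = 36/170 = 0.211765; p^2 = 0.211765^2 = 0.044844
  p = 25/170 = 0.147059; p^2 = 0.147059^2 = 0.021626
  p = 10/170 = 0.058824; p^2 = 0.058824^2 = 0.003460
  p = 25/170 = 0.147059; p^2 = 0.147059^2 = 0.021626
sum(p^2) = 0.025225 + 0.076436 + 0.044844 + 0.021626 + 0.003460 + 0.021626 = 0.193217
D = 1 - 0.193217 = 0.806783 ≈ 0.8068

0.8068


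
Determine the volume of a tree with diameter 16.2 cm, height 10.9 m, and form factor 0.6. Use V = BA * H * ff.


(D/200)^2 = (16.2/200)^2 = 0.081^2 = 0.006561
BA = 3.141593 * 0.006561 = 0.0206120 m^2
V = 0.0206120 * 10.9 * 0.6 = 0.134802 ≈ 0.135 m^3

0.135 m^3


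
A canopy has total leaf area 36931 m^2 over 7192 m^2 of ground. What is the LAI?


LAI = 36931 / 7192 = 5.1350 ≈ 5.14

5.14


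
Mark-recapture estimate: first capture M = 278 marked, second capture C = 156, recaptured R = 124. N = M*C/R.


N = M * C / R = 278 * 156 / 124 = 43368 / 124 = 349.74 ≈ 350

350 individuals


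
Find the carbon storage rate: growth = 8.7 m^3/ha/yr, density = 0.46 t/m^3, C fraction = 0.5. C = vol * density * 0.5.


C = 8.7 * 0.46 * 0.5 = 2.001 ≈ 2.00 t C/ha/yr

2.00 t C/ha/yr


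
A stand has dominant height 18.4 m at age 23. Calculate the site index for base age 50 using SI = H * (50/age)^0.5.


50/23 = 2.17391
(2.17391)^0.5 = 1.47442
SI = 18.4 * 1.47442 = 27.1293 ≈ 27.1 m

27.1 m


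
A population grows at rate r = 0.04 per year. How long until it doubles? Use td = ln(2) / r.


td = ln(2) / 0.04 = 0.693147 / 0.04 = 17.3287 ≈ 17.3 years

17.3 years


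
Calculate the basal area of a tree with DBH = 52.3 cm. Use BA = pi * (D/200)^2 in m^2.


D/200 = 52.3/200 = 0.2615 m
(D/200)^2 = 0.2615^2 = 0.06838225
BA = 3.141593 * 0.06838225 = 0.214829 ≈ 0.2148 m^2

0.2148 m^2


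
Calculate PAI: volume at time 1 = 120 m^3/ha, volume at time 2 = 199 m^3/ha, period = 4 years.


PAI = (V2 - V1) / period = (199 - 120) / 4 = 79 / 4 = 19.75 m^3/ha/yr

19.75 m^3/ha/yr


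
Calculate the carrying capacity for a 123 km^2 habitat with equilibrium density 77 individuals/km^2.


K = 77 * 123 = 9471 individuals

9471 individuals


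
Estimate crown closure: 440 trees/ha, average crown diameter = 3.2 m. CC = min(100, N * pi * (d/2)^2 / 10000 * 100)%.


(d/2)^2 = (3.2/2)^2 = 1.6^2 = 2.56
Crown area = 3.141593 * 2.56 = 8.04248 m^2
N * area / 10000 * 100 = 440 * 8.04248 / 10000 * 100 = 35.3869
CC = min(100, 35.3869) = 35.3869 ≈ 35.4%

35.4%


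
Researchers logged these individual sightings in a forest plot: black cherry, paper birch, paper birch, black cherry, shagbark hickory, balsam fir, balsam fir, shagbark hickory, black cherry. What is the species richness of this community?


Total individuals logged = 9
Distinct species (count of individuals): black cherry (3), paper birch (2), shagbark hickory (2), balsam fir (2)
Species richness = number of distinct species = 4

4


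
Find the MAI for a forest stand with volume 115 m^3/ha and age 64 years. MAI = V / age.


MAI = 115 / 64 = 1.7969 ≈ 1.80 m^3/ha/yr

1.80 m^3/ha/yr


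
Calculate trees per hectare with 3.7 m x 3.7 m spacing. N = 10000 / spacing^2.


N = 10000 / 3.7^2 = 10000 / 13.69 = 730.460 ≈ 730 trees/ha

730 trees/ha


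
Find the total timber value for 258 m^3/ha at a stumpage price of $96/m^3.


Value = 258 * 96 = $24768/ha

$24768/ha


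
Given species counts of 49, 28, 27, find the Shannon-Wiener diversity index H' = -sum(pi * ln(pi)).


Total N = 49 + 28 + 27 = 104
Per-species terms:
  p = 49/104 = 0.471154; ln(p) = -0.752570; p*ln(p) = 0.471154 * (-0.752570) = -0.354576
  p = 28/104 = 0.269231; ln(p) = -1.312186; p*ln(p) = 0.269231 * (-1.312186) = -0.353281
  p = 27/104 = 0.259615; ln(p) = -1.348556; p*ln(p) = 0.259615 * (-1.348556) = -0.350105
sum(p*ln(p)) = (-0.354576) + (-0.353281) + (-0.350105) = -1.057962
H' = -(-1.057962) = 1.057962 ≈ 1.0580

1.0580


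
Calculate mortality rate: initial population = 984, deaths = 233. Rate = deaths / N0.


Mortality rate = 233 / 984 = 0.236789 ≈ 0.2368

0.2368


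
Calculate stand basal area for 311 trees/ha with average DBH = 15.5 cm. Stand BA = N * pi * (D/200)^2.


(D/200)^2 = (15.5/200)^2 = 0.0775^2 = 0.00600625
Individual BA = 3.141593 * 0.00600625 = 0.0188692 m^2
Stand BA = 311 * 0.0188692 = 5.86832 ≈ 5.87 m^2/ha

5.87 m^2/ha


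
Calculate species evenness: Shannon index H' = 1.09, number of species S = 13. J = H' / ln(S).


ln(13) = 2.56495
J = H' / ln(S) = 1.09 / 2.56495 = 0.424960 ≈ 0.4250

0.4250


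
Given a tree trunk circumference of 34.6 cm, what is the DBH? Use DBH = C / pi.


DBH = C / pi = 34.6 / 3.141593 = 11.0135 ≈ 11.01 cm

11.01 cm


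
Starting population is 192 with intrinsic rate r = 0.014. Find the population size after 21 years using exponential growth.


r*t = 0.014 * 21 = 0.294
exp(0.294) = 1.34178
N = 192 * 1.34178 = 257.622 ≈ 258

258


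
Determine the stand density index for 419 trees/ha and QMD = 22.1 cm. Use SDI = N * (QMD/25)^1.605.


QMD/25 = 22.1/25 = 0.884
(0.884)^1.605 = exp(1.605 * ln(0.884)) = exp(1.605 * (-0.123298)) = exp(-0.197893) = 0.820458
SDI = 419 * 0.820458 = 343.772 ≈ 344

344


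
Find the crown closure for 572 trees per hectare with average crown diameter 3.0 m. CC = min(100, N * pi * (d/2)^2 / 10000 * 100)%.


(d/2)^2 = (3.0/2)^2 = 1.5^2 = 2.25
Crown area = 3.141593 * 2.25 = 7.06858 m^2
N * area / 10000 * 100 = 572 * 7.06858 / 10000 * 100 = 40.4323
CC = min(100, 40.4323) = 40.4323 ≈ 40.4%

40.4%


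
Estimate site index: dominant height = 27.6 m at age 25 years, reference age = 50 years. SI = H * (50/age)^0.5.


50/25 = 2.00000
(2.00000)^0.5 = 1.41421
SI = 27.6 * 1.41421 = 39.0322 ≈ 39.0 m

39.0 m


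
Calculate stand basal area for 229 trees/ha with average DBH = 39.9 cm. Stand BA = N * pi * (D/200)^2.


(D/200)^2 = (39.9/200)^2 = 0.1995^2 = 0.03980025
Individual BA = 3.141593 * 0.03980025 = 0.125036 m^2
Stand BA = 229 * 0.125036 = 28.6332 ≈ 28.63 m^2/ha

28.63 m^2/ha


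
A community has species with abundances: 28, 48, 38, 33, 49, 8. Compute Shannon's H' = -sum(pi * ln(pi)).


Total N = 28 + 48 + 38 + 33 + 49 + 8 = 204
Per-species terms:
  p = 28/204 = 0.137255; ln(p) = -1.985915; p*ln(p) = 0.137255 * (-1.985915) = -0.272577
  p = 48/204 = 0.235294; ln(p) = -1.446919; p*ln(p) = 0.235294 * (-1.446919) = -0.340451
  p = 38/204 = 0.186275; ln(p) = -1.680531; p*ln(p) = 0.186275 * (-1.680531) = -0.313041
  p = 33/204 = 0.161765; ln(p) = -1.821611; p*ln(p) = 0.161765 * (-1.821611) = -0.294673
  p = 49/204 = 0.240196; ln(p) = -1.426300; p*ln(p) = 0.240196 * (-1.426300) = -0.342592
  p = 8/204 = 0.039216; ln(p) = -3.238670; p*ln(p) = 0.039216 * (-3.238670) = -0.127008
sum(p*ln(p)) = (-0.272577) + (-0.340451) + (-0.313041) + (-0.294673) + (-0.342592) + (-0.127008) = -1.690342
H' = -(-1.690342) = 1.690342 ≈ 1.6903

1.6903


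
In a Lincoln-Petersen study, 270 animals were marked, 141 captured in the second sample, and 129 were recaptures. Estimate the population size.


N = M * C / R = 270 * 141 / 129 = 38070 / 129 = 295.12 ≈ 295

295 individuals


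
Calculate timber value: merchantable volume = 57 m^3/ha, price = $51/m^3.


Value = 57 * 51 = $2907/ha

$2907/ha


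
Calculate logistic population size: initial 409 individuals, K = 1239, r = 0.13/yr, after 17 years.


(K - N0)/N0 = (1239 - 409)/409 = 830/409 = 2.02934
r*t = 0.13 * 17 = 2.21; exp(-2.21) = 0.109701
2.02934 * 0.109701 = 0.222621
1 + 0.222621 = 1.22262
N = 1239 / 1.22262 = 1013.40 ≈ 1013

1013


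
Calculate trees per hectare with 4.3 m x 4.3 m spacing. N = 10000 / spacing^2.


N = 10000 / 4.3^2 = 10000 / 18.49 = 540.833 ≈ 541 trees/ha

541 trees/ha


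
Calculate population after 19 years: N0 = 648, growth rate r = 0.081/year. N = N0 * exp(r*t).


r*t = 0.081 * 19 = 1.539
exp(1.539) = 4.65993
N = 648 * 4.65993 = 3019.63 ≈ 3020

3020


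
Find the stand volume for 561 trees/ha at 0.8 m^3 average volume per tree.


V_stand = 561 * 0.8 = 448.8 m^3/ha

448.8 m^3/ha


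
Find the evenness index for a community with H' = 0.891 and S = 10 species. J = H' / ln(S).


ln(10) = 2.30259
J = H' / ln(S) = 0.891 / 2.30259 = 0.386956 ≈ 0.3870

0.3870


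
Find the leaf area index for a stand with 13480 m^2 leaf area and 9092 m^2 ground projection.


LAI = 13480 / 9092 = 1.4826 ≈ 1.48

1.48


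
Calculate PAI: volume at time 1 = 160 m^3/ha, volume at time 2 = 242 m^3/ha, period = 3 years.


PAI = (V2 - V1) / period = (242 - 160) / 3 = 82 / 3 = 27.3333 ≈ 27.33 m^3/ha/yr

27.33 m^3/ha/yr


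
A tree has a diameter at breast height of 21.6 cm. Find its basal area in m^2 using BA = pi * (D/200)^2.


D/200 = 21.6/200 = 0.108 m
(D/200)^2 = 0.108^2 = 0.011664
BA = 3.141593 * 0.011664 = 0.0366435 ≈ 0.0366 m^2

0.0366 m^2


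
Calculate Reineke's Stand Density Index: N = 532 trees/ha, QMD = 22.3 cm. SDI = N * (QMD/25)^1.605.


QMD/25 = 22.3/25 = 0.892
(0.892)^1.605 = exp(1.605 * ln(0.892)) = exp(1.605 * (-0.114289)) = exp(-0.183434) = 0.832407
SDI = 532 * 0.832407 = 442.841 ≈ 443

443


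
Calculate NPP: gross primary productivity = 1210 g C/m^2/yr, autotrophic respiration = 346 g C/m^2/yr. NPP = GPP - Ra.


NPP = GPP - Ra = 1210 - 346 = 864 g C/m^2/yr

864 g C/m^2/yr


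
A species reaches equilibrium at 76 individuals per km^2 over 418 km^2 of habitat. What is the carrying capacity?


K = 76 * 418 = 31768 individuals

31768 individuals


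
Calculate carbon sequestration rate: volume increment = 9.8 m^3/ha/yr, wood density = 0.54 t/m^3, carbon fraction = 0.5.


C = 9.8 * 0.54 * 0.5 = 2.646 ≈ 2.65 t C/ha/yr

2.65 t C/ha/yr


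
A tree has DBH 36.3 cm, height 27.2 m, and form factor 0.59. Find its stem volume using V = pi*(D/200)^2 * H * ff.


(D/200)^2 = (36.3/200)^2 = 0.1815^2 = 0.03294225
BA = 3.141593 * 0.03294225 = 0.103491 m^2
V = 0.103491 * 27.2 * 0.59 = 1.66082 ≈ 1.661 m^3

1.661 m^3


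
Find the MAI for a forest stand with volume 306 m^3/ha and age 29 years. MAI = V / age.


MAI = 306 / 29 = 10.5517 ≈ 10.55 m^3/ha/yr

10.55 m^3/ha/yr


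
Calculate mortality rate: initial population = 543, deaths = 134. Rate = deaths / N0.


Mortality rate = 134 / 543 = 0.246777 ≈ 0.2468

0.2468


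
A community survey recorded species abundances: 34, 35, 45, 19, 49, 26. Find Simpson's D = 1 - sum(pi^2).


Total N = 34 + 35 + 45 + 19 + 49 + 26 = 208
Per-species terms:
  p = 34/208 = 0.163462; p^2 = 0.163462^2 = 0.026720
  p = 35/208 = 0.168269; p^2 = 0.168269^2 = 0.028314
  p = 45/208 = 0.216346; p^2 = 0.216346^2 = 0.046806
  p = 19/208 = 0.091346; p^2 = 0.091346^2 = 0.008344
  p = 49/208 = 0.235577; p^2 = 0.235577^2 = 0.055497
  p = 26/208 = 0.125000; p^2 = 0.125000^2 = 0.015625
sum(p^2) = 0.026720 + 0.028314 + 0.046806 + 0.008344 + 0.055497 + 0.015625 = 0.181306
D = 1 - 0.181306 = 0.818694 ≈ 0.8187

0.8187


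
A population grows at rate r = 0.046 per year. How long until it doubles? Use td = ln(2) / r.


td = ln(2) / 0.046 = 0.693147 / 0.046 = 15.0684 ≈ 15.1 years

15.1 years


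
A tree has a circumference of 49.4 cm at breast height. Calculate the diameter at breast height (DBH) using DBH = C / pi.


DBH = C / pi = 49.4 / 3.141593 = 15.7245 ≈ 15.72 cm

15.72 cm


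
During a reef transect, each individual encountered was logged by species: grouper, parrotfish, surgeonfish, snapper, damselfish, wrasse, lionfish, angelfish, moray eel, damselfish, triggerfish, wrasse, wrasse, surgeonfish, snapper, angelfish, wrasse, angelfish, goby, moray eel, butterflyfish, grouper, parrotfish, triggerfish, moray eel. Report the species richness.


Total individuals logged = 25
Distinct species (count of individuals): grouper (2), parrotfish (2), surgeonfish (2), snapper (2), damselfish (2), wrasse (4), lionfish (1), angelfish (3), moray eel (3), triggerfish (2), goby (1), butterflyfish (1)
Species richness = number of distinct species = 12

12


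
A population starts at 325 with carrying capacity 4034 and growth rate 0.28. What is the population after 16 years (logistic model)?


(K - N0)/N0 = (4034 - 325)/325 = 3709/325 = 11.4123
r*t = 0.28 * 16 = 4.48; exp(-4.48) = 0.0113334
11.4123 * 0.0113334 = 0.129340
1 + 0.129340 = 1.12934
N = 4034 / 1.12934 = 3572.00 ≈ 3572

3572


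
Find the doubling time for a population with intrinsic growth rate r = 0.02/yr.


td = ln(2) / 0.02 = 0.693147 / 0.02 = 34.6574 ≈ 34.7 years

34.7 years


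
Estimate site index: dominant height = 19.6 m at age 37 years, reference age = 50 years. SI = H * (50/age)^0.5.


50/37 = 1.35135
(1.35135)^0.5 = 1.16248
SI = 19.6 * 1.16248 = 22.7846 ≈ 22.8 m

22.8 m


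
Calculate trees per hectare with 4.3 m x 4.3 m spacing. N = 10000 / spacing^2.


N = 10000 / 4.3^2 = 10000 / 18.49 = 540.833 ≈ 541 trees/ha

541 trees/ha


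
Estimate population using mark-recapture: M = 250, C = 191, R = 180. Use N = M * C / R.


N = M * C / R = 250 * 191 / 180 = 47750 / 180 = 265.28 ≈ 265

265 individuals


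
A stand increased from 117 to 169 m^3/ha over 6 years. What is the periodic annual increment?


PAI = (V2 - V1) / period = (169 - 117) / 6 = 52 / 6 = 8.6667 ≈ 8.67 m^3/ha/yr

8.67 m^3/ha/yr


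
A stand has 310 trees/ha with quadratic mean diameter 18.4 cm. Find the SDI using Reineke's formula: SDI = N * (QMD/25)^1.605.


QMD/25 = 18.4/25 = 0.736
(0.736)^1.605 = exp(1.605 * ln(0.736)) = exp(1.605 * (-0.306525)) = exp(-0.491973) = 0.611419
SDI = 310 * 0.611419 = 189.540 ≈ 190

190


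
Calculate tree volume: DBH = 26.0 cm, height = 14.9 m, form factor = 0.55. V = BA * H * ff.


(D/200)^2 = (26.0/200)^2 = 0.13^2 = 0.0169
BA = 3.141593 * 0.0169 = 0.0530929 m^2
V = 0.0530929 * 14.9 * 0.55 = 0.435096 ≈ 0.435 m^3

0.435 m^3


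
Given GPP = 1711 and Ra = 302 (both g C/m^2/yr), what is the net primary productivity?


NPP = GPP - Ra = 1711 - 302 = 1409 g C/m^2/yr

1409 g C/m^2/yr


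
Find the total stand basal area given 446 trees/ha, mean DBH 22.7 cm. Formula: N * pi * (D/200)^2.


(D/200)^2 = (22.7/200)^2 = 0.1135^2 = 0.01288225
Individual BA = 3.141593 * 0.01288225 = 0.0404708 m^2
Stand BA = 446 * 0.0404708 = 18.0500 ≈ 18.05 m^2/ha

18.05 m^2/ha


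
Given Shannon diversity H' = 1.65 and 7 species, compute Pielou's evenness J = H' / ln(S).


ln(7) = 1.94591
J = H' / ln(S) = 1.65 / 1.94591 = 0.847932 ≈ 0.8479

0.8479


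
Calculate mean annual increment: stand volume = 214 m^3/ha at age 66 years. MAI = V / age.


MAI = 214 / 66 = 3.2424 ≈ 3.24 m^3/ha/yr

3.24 m^3/ha/yr


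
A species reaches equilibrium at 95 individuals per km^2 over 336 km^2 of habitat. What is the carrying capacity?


K = 95 * 336 = 31920 individuals

31920 individuals


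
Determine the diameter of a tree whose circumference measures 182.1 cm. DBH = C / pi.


DBH = C / pi = 182.1 / 3.141593 = 57.9642 ≈ 57.96 cm

57.96 cm


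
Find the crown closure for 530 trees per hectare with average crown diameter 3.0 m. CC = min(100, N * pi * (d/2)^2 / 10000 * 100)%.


(d/2)^2 = (3.0/2)^2 = 1.5^2 = 2.25
Crown area = 3.141593 * 2.25 = 7.06858 m^2
N * area / 10000 * 100 = 530 * 7.06858 / 10000 * 100 = 37.4635
CC = min(100, 37.4635) = 37.4635 ≈ 37.5%

37.5%


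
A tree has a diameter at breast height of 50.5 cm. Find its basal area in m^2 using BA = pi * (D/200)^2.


D/200 = 50.5/200 = 0.2525 m
(D/200)^2 = 0.2525^2 = 0.06375625
BA = 3.141593 * 0.06375625 = 0.200296 ≈ 0.2003 m^2

0.2003 m^2


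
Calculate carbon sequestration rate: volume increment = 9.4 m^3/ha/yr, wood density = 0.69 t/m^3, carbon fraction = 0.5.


C = 9.4 * 0.69 * 0.5 = 3.243 ≈ 3.24 t C/ha/yr

3.24 t C/ha/yr


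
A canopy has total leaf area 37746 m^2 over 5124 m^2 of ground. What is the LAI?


LAI = 37746 / 5124 = 7.3665 ≈ 7.37

7.37


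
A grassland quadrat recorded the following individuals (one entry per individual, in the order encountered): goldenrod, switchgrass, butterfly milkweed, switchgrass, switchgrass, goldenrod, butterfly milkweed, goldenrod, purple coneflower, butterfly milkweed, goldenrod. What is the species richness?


Total individuals logged = 11
Distinct species (count of individuals): goldenrod (4), switchgrass (3), butterfly milkweed (3), purple coneflower (1)
Species richness = number of distinct species = 4

4


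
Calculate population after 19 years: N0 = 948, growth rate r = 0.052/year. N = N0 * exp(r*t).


r*t = 0.052 * 19 = 0.988
exp(0.988) = 2.68586
N = 948 * 2.68586 = 2546.20 ≈ 2546

2546


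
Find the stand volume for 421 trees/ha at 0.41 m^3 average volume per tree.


V_stand = 421 * 0.41 = 172.61 ≈ 172.6 m^3/ha

172.6 m^3/ha


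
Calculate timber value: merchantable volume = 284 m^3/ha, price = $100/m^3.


Value = 284 * 100 = $28400/ha

$28400/ha


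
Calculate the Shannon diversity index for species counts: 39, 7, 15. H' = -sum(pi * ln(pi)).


Total N = 39 + 7 + 15 = 61
Per-species terms:
  p = 39/61 = 0.639344; ln(p) = -0.447313; p*ln(p) = 0.639344 * (-0.447313) = -0.285987
  p = 7/61 = 0.114754; ln(p) = -2.164965; p*ln(p) = 0.114754 * (-2.164965) = -0.248438
  p = 15/61 = 0.245902; ln(p) = -1.402822; p*ln(p) = 0.245902 * (-1.402822) = -0.344957
sum(p*ln(p)) = (-0.285987) + (-0.248438) + (-0.344957) = -0.879382
H' = -(-0.879382) = 0.879382 ≈ 0.8794

0.8794


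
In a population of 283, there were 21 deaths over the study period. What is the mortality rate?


Mortality rate = 21 / 283 = 0.074205 ≈ 0.0742

0.0742


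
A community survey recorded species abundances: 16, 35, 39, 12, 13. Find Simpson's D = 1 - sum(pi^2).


Total N = 16 + 35 + 39 + 12 + 13 = 115
Per-species terms:
  p = 16/115 = 0.139130; p^2 = 0.139130^2 = 0.019357
  p = 35/115 = 0.304348; p^2 = 0.304348^2 = 0.092628
  p = 39/115 = 0.339130; p^2 = 0.339130^2 = 0.115009
  p = 12/115 = 0.104348; p^2 = 0.104348^2 = 0.010889
  p = 13/115 = 0.113043; p^2 = 0.113043^2 = 0.012779
sum(p^2) = 0.019357 + 0.092628 + 0.115009 + 0.010889 + 0.012779 = 0.250662
D = 1 - 0.250662 = 0.749338 ≈ 0.7493

0.7493


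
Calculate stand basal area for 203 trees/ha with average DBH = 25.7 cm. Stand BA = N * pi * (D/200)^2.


(D/200)^2 = (25.7/200)^2 = 0.1285^2 = 0.01651225
Individual BA = 3.141593 * 0.01651225 = 0.0518748 m^2
Stand BA = 203 * 0.0518748 = 10.5306 ≈ 10.53 m^2/ha

10.53 m^2/ha


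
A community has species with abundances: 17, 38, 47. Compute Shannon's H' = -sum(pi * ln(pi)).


Total N = 17 + 38 + 47 = 102
Per-species terms:
  p = 17/102 = 0.166667; ln(p) = -1.791757; p*ln(p) = 0.166667 * (-1.791757) = -0.298627
  p = 38/102 = 0.372549; ln(p) = -0.987387; p*ln(p) = 0.372549 * (-0.987387) = -0.367850
  p = 47/102 = 0.460784; ln(p) = -0.774826; p*ln(p) = 0.460784 * (-0.774826) = -0.357027
sum(p*ln(p)) = (-0.298627) + (-0.367850) + (-0.357027) = -1.023504
H' = -(-1.023504) = 1.023504 ≈ 1.0235

1.0235


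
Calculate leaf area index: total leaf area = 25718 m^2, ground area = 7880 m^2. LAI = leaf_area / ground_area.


LAI = 25718 / 7880 = 3.2637 ≈ 3.26

3.26


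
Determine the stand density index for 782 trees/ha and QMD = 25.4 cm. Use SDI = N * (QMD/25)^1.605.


QMD/25 = 25.4/25 = 1.016
(1.016)^1.605 = exp(1.605 * ln(1.016)) = exp(1.605 * 0.0158733) = exp(0.0254766) = 1.02580
SDI = 782 * 1.02580 = 802.176 ≈ 802

802


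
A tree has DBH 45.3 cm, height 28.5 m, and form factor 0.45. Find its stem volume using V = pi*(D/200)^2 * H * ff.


(D/200)^2 = (45.3/200)^2 = 0.2265^2 = 0.05130225
BA = 3.141593 * 0.05130225 = 0.161171 m^2
V = 0.161171 * 28.5 * 0.45 = 2.06702 ≈ 2.067 m^3

2.067 m^3


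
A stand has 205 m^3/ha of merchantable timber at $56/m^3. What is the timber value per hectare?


Value = 205 * 56 = $11480/ha

$11480/ha


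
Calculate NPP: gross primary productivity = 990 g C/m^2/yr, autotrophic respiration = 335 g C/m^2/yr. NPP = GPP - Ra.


NPP = GPP - Ra = 990 - 335 = 655 g C/m^2/yr

655 g C/m^2/yr


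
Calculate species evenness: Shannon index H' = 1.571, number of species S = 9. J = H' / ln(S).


ln(9) = 2.19722
J = H' / ln(S) = 1.571 / 2.19722 = 0.714994 ≈ 0.7150

0.7150


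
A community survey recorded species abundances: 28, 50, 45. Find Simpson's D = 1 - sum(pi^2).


Total N = 28 + 50 + 45 = 123
Per-species terms:
  p = 28/123 = 0.227642; p^2 = 0.227642^2 = 0.051821
  p = 50/123 = 0.406504; p^2 = 0.406504^2 = 0.165246
  p = 45/123 = 0.365854; p^2 = 0.365854^2 = 0.133849
sum(p^2) = 0.051821 + 0.165246 + 0.133849 = 0.350916
D = 1 - 0.350916 = 0.649084 ≈ 0.6491

0.6491


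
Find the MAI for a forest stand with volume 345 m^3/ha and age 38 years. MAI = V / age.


MAI = 345 / 38 = 9.0789 ≈ 9.08 m^3/ha/yr

9.08 m^3/ha/yr


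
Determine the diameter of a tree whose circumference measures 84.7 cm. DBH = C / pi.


DBH = C / pi = 84.7 / 3.141593 = 26.9608 ≈ 26.96 cm

26.96 cm


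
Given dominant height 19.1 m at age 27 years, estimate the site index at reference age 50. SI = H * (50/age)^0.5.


50/27 = 1.85185
(1.85185)^0.5 = 1.36083
SI = 19.1 * 1.36083 = 25.9919 ≈ 26.0 m

26.0 m


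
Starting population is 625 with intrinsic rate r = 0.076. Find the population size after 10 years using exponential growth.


r*t = 0.076 * 10 = 0.76
exp(0.76) = 2.13828
N = 625 * 2.13828 = 1336.43 ≈ 1336

1336


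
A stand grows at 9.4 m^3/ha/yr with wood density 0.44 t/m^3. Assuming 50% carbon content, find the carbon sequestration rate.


C = 9.4 * 0.44 * 0.5 = 2.068 ≈ 2.07 t C/ha/yr

2.07 t C/ha/yr


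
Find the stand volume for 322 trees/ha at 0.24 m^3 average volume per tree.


V_stand = 322 * 0.24 = 77.28 ≈ 77.3 m^3/ha

77.3 m^3/ha


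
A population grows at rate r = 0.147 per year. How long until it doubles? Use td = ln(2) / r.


td = ln(2) / 0.147 = 0.693147 / 0.147 = 4.71529 ≈ 4.7 years

4.7 years


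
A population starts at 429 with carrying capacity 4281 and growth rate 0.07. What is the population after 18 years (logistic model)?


(K - N0)/N0 = (4281 - 429)/429 = 3852/429 = 8.97902
r*t = 0.07 * 18 = 1.26; exp(-1.26) = 0.283654
8.97902 * 0.283654 = 2.54693
1 + 2.54693 = 3.54693
N = 4281 / 3.54693 = 1206.96 ≈ 1207

1207


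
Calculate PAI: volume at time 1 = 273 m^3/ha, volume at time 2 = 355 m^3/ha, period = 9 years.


PAI = (V2 - V1) / period = (355 - 273) / 9 = 82 / 9 = 9.1111 ≈ 9.11 m^3/ha/yr

9.11 m^3/ha/yr


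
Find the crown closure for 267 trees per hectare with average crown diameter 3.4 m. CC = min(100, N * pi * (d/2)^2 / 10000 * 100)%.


(d/2)^2 = (3.4/2)^2 = 1.7^2 = 2.89
Crown area = 3.141593 * 2.89 = 9.07920 m^2
N * area / 10000 * 100 = 267 * 9.07920 / 10000 * 100 = 24.2415
CC = min(100, 24.2415) = 24.2415 ≈ 24.2%

24.2%


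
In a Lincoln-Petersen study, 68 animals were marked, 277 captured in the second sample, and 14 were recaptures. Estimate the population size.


N = M * C / R = 68 * 277 / 14 = 18836 / 14 = 1345.43 ≈ 1345

1345 individuals


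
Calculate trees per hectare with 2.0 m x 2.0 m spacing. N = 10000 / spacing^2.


N = 10000 / 2.0^2 = 10000 / 4 = 2500.00 ≈ 2500 trees/ha

2500 trees/ha


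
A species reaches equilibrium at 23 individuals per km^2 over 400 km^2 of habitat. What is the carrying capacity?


K = 23 * 400 = 9200 individuals

9200 individuals


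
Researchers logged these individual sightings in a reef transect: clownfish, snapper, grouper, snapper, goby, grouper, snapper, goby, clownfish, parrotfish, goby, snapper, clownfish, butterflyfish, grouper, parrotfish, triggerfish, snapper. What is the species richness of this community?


Total individuals logged = 18
Distinct species (count of individuals): clownfish (3), snapper (5), grouper (3), goby (3), parrotfish (2), butterflyfish (1), triggerfish (1)
Species richness = number of distinct species = 7

7


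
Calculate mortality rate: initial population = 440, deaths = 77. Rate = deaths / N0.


Mortality rate = 77 / 440 = 0.1750

0.1750


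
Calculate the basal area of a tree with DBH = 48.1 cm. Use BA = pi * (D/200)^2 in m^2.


D/200 = 48.1/200 = 0.2405 m
(D/200)^2 = 0.2405^2 = 0.05784025
BA = 3.141593 * 0.05784025 = 0.181711 ≈ 0.1817 m^2

0.1817 m^2


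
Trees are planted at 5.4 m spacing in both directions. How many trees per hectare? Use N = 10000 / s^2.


N = 10000 / 5.4^2 = 10000 / 29.16 = 342.936 ≈ 343 trees/ha

343 trees/ha


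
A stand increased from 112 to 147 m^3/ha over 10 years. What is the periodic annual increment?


PAI = (V2 - V1) / period = (147 - 112) / 10 = 35 / 10 = 3.50 m^3/ha/yr

3.50 m^3/ha/yr


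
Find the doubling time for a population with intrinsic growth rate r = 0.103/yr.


td = ln(2) / 0.103 = 0.693147 / 0.103 = 6.72958 ≈ 6.7 years

6.7 years


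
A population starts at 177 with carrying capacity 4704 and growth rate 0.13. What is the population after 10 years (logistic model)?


(K - N0)/N0 = (4704 - 177)/177 = 4527/177 = 25.5763
r*t = 0.13 * 10 = 1.3; exp(-1.3) = 0.272532
25.5763 * 0.272532 = 6.97036
1 + 6.97036 = 7.97036
N = 4704 / 7.97036 = 590.187 ≈ 590

590
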